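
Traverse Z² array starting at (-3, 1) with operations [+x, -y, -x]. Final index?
(-3, 0)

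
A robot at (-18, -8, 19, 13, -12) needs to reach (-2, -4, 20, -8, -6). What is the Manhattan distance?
48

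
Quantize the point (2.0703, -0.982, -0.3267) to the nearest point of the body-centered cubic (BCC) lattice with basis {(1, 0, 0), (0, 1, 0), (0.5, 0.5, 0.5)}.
(2, -1, 0)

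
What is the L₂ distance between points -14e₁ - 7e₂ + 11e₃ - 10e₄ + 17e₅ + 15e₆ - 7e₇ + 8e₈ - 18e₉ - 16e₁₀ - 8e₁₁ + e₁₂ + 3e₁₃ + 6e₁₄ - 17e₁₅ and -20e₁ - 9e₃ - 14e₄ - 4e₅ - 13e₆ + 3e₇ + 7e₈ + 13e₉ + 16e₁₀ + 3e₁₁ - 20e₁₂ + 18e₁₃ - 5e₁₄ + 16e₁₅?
76.2168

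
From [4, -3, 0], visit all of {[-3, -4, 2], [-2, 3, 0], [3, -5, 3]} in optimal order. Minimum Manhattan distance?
24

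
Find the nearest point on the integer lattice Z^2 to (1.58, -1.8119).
(2, -2)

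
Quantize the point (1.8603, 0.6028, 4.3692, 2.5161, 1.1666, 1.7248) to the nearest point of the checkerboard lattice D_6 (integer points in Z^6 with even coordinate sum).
(2, 1, 4, 2, 1, 2)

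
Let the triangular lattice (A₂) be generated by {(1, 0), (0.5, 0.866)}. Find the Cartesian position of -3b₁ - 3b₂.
(-4.5, -2.598)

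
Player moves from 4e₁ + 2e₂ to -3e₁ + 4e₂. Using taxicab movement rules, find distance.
9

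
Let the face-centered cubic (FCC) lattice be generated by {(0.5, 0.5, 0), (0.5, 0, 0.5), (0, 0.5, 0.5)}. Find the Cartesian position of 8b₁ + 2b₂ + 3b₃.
(5, 5.5, 2.5)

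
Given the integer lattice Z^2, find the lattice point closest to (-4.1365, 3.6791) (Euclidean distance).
(-4, 4)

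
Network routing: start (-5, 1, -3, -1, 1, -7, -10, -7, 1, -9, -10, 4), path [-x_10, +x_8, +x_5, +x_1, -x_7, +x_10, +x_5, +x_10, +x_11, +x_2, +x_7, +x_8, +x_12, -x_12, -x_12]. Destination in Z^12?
(-4, 2, -3, -1, 3, -7, -10, -5, 1, -8, -9, 3)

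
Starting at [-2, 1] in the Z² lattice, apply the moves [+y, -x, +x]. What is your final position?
(-2, 2)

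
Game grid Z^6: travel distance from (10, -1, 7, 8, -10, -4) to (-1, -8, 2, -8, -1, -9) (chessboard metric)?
16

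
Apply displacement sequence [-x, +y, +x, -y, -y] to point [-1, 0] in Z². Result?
(-1, -1)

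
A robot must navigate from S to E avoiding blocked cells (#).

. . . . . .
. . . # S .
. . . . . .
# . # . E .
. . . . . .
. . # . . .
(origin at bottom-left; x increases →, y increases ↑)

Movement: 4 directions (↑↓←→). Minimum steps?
2
(one shortest path: (4, 4) → (4, 3) → (4, 2))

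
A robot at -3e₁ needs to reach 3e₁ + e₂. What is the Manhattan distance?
7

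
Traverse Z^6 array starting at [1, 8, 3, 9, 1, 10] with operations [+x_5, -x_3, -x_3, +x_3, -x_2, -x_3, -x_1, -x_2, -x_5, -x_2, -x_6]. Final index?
(0, 5, 1, 9, 1, 9)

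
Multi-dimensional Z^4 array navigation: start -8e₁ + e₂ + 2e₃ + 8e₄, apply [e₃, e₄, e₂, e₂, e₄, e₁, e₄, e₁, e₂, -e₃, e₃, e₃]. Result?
(-6, 4, 4, 11)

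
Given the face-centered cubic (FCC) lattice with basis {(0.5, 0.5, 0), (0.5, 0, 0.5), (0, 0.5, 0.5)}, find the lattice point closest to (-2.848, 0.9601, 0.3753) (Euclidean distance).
(-2.5, 1, 0.5)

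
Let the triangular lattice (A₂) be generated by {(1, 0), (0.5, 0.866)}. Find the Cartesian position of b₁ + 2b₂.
(2, 1.732)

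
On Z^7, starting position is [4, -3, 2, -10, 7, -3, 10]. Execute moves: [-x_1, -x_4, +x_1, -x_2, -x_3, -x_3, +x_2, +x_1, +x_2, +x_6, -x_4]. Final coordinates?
(5, -2, 0, -12, 7, -2, 10)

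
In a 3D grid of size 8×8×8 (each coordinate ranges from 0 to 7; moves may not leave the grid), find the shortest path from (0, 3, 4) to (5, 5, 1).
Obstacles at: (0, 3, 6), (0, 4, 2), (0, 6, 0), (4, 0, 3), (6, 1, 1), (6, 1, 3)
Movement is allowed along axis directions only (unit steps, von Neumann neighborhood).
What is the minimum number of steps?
10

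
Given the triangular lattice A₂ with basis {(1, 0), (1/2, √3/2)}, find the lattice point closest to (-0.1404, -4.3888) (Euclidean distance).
(-0.5, -4.33)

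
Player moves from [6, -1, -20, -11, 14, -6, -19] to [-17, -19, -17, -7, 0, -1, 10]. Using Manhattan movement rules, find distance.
96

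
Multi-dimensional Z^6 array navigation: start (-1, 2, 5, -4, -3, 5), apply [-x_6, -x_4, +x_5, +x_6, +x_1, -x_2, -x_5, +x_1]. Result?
(1, 1, 5, -5, -3, 5)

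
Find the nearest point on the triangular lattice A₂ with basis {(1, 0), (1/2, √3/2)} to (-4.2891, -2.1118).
(-4, -1.732)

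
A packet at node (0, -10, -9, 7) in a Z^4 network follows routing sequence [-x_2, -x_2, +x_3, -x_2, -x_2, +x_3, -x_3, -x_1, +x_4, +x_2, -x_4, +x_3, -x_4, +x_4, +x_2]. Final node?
(-1, -12, -7, 7)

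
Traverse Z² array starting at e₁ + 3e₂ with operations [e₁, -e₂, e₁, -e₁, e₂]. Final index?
(2, 3)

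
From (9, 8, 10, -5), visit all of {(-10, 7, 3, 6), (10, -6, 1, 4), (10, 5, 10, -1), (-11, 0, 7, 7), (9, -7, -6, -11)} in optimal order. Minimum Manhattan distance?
117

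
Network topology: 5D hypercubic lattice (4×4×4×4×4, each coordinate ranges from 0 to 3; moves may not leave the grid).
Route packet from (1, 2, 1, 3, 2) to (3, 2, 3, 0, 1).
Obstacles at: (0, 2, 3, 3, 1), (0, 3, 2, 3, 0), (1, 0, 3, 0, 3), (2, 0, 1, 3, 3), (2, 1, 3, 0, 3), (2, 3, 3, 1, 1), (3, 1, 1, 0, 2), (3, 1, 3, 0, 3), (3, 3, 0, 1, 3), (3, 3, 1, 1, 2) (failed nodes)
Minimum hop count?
8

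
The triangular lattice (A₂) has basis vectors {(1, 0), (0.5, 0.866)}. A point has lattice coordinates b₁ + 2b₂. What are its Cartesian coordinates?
(2, 1.732)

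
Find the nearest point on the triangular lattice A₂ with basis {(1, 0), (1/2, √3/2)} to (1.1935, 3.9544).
(1.5, 4.33)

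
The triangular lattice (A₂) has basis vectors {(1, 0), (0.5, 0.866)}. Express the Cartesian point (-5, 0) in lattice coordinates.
-5b₁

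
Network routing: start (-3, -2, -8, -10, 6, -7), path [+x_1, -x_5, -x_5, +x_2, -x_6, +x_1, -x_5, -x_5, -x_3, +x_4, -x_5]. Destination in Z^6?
(-1, -1, -9, -9, 1, -8)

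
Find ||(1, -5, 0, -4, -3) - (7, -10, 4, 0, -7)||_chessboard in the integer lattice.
6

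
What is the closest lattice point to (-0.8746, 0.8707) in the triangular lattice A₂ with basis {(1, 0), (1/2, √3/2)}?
(-0.5, 0.866)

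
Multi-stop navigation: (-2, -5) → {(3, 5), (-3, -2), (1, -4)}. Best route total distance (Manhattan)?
21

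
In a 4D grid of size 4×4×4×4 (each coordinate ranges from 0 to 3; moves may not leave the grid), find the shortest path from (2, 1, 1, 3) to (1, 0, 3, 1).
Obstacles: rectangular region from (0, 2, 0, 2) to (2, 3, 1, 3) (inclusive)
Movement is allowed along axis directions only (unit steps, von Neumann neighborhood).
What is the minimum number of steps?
6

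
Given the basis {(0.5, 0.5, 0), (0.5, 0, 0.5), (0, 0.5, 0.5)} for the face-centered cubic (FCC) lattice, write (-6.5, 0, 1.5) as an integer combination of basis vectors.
-8b₁ - 5b₂ + 8b₃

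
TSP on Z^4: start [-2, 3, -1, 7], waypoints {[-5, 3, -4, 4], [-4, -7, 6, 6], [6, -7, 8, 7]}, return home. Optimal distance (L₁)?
72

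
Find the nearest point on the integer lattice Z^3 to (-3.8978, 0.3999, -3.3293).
(-4, 0, -3)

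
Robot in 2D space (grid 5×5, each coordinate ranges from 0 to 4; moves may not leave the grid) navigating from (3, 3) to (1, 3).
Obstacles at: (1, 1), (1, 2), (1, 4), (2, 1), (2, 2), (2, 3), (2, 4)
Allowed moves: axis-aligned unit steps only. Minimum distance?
10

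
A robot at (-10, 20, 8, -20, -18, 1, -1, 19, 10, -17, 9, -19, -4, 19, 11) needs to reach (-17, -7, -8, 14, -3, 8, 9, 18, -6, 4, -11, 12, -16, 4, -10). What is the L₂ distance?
73.7089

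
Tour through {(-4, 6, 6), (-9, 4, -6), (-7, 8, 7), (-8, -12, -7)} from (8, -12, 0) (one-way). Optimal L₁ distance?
66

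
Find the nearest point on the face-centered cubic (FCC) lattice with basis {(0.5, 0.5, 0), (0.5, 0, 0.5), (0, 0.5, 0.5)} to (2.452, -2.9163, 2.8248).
(2.5, -3, 2.5)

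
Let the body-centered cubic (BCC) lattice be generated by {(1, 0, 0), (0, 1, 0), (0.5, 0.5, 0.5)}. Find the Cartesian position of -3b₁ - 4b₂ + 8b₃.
(1, 0, 4)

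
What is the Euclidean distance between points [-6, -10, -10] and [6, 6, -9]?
20.025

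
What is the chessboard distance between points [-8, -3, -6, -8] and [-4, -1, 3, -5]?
9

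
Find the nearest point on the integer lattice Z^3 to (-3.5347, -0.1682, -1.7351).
(-4, 0, -2)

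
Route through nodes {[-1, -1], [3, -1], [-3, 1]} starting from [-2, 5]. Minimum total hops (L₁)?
13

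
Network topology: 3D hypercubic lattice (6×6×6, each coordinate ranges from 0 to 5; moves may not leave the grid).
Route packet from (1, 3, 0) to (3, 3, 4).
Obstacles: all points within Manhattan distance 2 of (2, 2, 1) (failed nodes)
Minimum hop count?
8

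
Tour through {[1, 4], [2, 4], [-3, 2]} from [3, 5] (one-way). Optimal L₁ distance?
9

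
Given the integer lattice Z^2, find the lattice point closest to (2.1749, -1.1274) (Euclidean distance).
(2, -1)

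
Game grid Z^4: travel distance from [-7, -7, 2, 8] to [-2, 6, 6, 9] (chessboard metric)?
13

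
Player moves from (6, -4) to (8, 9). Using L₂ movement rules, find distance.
13.1529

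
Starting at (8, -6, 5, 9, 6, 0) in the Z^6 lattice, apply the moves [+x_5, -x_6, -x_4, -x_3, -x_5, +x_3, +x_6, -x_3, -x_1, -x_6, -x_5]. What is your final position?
(7, -6, 4, 8, 5, -1)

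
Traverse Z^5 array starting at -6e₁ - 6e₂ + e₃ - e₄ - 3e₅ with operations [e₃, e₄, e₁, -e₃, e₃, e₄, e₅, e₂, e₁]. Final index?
(-4, -5, 2, 1, -2)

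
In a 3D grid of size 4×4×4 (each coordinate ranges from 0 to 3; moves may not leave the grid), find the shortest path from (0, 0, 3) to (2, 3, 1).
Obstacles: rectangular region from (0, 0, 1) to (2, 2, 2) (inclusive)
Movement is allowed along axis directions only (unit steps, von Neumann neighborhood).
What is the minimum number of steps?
7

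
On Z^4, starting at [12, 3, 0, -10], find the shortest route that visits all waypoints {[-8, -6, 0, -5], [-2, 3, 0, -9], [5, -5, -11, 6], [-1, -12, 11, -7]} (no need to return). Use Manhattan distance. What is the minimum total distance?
106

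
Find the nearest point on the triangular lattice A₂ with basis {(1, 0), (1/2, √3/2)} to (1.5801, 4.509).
(1.5, 4.33)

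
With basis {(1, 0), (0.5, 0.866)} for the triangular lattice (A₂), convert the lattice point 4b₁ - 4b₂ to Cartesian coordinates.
(2, -3.464)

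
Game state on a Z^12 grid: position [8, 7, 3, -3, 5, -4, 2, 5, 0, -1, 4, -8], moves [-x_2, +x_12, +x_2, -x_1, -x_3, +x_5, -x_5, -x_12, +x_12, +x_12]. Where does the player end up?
(7, 7, 2, -3, 5, -4, 2, 5, 0, -1, 4, -6)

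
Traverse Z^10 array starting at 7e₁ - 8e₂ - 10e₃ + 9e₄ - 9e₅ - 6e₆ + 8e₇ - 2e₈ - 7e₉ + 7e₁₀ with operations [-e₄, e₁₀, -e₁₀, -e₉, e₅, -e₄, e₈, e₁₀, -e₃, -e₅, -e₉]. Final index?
(7, -8, -11, 7, -9, -6, 8, -1, -9, 8)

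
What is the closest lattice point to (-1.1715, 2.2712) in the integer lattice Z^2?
(-1, 2)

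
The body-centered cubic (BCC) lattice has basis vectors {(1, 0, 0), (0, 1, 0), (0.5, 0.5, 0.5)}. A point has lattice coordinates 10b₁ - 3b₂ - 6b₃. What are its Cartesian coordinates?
(7, -6, -3)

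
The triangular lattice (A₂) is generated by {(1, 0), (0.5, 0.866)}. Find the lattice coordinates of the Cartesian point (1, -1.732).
2b₁ - 2b₂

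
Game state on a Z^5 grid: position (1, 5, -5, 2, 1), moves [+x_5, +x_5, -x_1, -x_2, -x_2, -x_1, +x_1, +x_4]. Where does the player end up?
(0, 3, -5, 3, 3)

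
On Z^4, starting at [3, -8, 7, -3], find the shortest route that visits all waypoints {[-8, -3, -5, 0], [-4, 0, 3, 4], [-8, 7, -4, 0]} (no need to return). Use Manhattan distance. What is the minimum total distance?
56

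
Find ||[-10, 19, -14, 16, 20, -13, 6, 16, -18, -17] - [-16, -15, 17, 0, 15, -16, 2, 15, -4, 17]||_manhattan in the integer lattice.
148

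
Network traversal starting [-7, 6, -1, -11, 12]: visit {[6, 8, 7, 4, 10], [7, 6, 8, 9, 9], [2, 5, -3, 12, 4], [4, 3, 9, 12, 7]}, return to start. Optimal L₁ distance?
124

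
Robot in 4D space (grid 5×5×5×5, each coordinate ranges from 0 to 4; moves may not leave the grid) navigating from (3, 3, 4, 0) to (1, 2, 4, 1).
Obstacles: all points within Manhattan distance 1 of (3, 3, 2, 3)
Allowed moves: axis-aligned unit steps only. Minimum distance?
4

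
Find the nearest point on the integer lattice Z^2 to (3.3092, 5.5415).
(3, 6)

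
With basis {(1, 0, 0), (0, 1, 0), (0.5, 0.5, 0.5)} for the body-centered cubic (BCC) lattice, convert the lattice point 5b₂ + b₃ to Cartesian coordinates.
(0.5, 5.5, 0.5)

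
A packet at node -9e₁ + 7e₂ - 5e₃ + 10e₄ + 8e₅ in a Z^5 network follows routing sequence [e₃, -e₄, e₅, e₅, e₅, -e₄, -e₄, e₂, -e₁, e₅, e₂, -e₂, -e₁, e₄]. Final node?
(-11, 8, -4, 8, 12)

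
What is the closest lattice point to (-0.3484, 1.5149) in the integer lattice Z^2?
(0, 2)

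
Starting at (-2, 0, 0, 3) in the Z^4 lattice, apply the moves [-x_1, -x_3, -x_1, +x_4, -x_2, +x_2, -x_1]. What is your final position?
(-5, 0, -1, 4)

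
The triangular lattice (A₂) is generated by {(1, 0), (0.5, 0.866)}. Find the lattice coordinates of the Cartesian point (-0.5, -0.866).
-b₂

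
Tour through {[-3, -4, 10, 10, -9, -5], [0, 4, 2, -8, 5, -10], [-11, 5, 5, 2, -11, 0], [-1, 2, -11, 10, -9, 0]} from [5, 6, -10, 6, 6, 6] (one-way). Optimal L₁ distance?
158
(one optimal route: (5, 6, -10, 6, 6, 6) → (-1, 2, -11, 10, -9, 0) → (-3, -4, 10, 10, -9, -5) → (-11, 5, 5, 2, -11, 0) → (0, 4, 2, -8, 5, -10))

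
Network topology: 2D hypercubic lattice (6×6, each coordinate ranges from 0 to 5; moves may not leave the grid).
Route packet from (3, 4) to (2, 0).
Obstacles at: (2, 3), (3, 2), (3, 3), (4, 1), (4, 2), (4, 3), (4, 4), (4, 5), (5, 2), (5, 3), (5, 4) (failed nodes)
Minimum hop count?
7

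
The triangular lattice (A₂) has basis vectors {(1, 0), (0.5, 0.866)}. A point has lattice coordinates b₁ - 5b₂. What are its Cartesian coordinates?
(-1.5, -4.33)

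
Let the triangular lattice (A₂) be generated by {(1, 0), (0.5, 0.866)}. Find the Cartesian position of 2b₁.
(2, 0)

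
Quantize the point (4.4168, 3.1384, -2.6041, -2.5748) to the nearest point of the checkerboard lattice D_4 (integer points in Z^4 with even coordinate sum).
(4, 3, -3, -2)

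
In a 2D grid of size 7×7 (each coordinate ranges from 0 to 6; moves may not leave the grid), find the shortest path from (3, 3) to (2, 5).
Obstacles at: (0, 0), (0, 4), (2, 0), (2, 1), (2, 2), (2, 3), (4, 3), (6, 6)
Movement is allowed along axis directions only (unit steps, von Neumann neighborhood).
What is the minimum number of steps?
3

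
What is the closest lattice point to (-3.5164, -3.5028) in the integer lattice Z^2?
(-4, -4)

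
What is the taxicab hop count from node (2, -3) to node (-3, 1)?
9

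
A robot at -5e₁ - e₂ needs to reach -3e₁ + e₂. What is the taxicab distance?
4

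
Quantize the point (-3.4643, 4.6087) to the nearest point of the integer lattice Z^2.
(-3, 5)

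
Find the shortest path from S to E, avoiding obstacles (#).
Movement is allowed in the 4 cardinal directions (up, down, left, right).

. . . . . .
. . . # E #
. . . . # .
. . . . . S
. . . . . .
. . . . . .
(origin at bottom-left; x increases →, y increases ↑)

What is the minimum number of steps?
9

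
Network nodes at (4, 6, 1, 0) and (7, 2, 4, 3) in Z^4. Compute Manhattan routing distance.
13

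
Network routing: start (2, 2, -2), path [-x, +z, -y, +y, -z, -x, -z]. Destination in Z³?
(0, 2, -3)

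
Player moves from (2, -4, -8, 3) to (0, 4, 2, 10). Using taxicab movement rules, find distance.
27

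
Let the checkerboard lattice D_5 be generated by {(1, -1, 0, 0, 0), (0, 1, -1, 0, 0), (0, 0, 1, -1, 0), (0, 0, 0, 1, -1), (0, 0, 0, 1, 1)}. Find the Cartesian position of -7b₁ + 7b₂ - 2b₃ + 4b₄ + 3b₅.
(-7, 14, -9, 9, -1)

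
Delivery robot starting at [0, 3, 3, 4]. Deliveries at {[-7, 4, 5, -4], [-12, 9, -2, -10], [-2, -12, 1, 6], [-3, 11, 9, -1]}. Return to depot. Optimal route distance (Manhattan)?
132
(one optimal route: (0, 3, 3, 4) → (-7, 4, 5, -4) → (-12, 9, -2, -10) → (-3, 11, 9, -1) → (-2, -12, 1, 6) → (0, 3, 3, 4))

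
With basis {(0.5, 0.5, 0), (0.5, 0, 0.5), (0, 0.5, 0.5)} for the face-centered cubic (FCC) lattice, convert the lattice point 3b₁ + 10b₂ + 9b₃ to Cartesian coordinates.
(6.5, 6, 9.5)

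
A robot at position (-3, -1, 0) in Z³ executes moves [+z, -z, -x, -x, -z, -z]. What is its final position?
(-5, -1, -2)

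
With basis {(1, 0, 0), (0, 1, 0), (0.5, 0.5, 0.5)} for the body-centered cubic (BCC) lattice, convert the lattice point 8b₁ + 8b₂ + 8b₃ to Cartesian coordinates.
(12, 12, 4)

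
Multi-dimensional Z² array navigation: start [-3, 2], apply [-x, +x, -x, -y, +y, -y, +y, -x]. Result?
(-5, 2)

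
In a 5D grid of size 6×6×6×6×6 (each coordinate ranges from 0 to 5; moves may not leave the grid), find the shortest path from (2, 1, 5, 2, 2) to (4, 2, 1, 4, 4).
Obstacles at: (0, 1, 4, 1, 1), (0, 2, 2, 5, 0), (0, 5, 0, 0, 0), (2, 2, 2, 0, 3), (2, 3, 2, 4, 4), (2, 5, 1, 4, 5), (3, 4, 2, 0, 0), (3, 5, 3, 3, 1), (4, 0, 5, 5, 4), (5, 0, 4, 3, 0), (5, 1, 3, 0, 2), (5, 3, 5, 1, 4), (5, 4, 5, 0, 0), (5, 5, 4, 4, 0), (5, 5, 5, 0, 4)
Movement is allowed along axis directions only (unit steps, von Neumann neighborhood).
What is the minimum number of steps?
11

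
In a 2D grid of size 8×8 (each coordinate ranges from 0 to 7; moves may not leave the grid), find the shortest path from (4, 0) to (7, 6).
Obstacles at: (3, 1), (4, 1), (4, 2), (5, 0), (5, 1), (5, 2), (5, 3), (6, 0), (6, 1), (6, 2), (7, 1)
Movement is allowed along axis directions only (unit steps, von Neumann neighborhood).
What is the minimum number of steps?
13
(one shortest path: (4, 0) → (3, 0) → (2, 0) → (2, 1) → (2, 2) → (3, 2) → (3, 3) → (4, 3) → (4, 4) → (5, 4) → (6, 4) → (7, 4) → (7, 5) → (7, 6))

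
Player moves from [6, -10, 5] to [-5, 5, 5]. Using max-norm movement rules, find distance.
15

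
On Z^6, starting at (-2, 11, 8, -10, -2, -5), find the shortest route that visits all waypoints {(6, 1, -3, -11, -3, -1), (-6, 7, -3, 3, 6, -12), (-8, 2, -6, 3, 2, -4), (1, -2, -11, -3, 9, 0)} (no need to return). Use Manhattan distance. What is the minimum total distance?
129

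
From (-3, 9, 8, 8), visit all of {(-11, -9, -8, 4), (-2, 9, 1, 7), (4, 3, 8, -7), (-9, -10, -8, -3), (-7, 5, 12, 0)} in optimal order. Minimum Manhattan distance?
116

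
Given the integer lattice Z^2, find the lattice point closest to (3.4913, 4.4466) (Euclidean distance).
(3, 4)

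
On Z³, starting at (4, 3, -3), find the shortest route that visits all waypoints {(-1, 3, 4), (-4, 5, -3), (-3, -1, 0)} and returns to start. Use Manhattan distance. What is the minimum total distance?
42
(one optimal route: (4, 3, -3) → (-1, 3, 4) → (-3, -1, 0) → (-4, 5, -3) → (4, 3, -3))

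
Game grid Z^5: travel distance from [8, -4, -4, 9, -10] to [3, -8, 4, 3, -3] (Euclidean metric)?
13.784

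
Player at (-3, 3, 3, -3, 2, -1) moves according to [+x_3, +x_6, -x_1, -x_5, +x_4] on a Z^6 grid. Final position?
(-4, 3, 4, -2, 1, 0)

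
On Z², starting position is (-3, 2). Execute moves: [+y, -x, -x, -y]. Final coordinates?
(-5, 2)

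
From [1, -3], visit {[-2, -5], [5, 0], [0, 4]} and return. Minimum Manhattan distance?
32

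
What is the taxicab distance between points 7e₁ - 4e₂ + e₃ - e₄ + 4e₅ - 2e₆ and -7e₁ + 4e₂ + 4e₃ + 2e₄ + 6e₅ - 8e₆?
36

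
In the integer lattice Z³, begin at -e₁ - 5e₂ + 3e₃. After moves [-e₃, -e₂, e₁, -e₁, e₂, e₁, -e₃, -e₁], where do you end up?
(-1, -5, 1)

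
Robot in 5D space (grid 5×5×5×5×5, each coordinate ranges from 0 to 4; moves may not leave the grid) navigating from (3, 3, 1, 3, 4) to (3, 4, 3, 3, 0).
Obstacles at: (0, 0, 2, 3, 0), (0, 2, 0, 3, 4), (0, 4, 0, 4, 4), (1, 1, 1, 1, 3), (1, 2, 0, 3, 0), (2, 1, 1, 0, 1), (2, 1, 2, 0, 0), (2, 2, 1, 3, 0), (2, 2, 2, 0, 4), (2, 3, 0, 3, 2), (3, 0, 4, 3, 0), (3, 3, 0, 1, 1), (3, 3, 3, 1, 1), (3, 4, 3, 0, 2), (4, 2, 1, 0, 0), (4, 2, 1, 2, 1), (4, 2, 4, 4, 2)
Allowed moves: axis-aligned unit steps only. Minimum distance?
7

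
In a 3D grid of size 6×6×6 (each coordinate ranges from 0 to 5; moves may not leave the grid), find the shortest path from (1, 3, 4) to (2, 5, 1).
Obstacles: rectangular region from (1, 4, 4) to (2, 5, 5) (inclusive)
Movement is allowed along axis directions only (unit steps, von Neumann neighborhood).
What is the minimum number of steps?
6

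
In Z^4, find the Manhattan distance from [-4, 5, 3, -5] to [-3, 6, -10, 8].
28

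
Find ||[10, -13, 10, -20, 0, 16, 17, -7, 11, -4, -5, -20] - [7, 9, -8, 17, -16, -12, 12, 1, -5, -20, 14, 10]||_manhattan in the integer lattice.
218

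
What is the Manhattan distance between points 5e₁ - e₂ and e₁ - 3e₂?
6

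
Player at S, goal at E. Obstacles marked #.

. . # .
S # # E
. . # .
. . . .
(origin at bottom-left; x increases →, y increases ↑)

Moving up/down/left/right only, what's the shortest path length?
7
(one shortest path: (0, 2) → (0, 1) → (1, 1) → (1, 0) → (2, 0) → (3, 0) → (3, 1) → (3, 2))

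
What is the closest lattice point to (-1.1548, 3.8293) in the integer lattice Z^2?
(-1, 4)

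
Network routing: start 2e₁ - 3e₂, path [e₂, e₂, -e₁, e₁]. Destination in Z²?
(2, -1)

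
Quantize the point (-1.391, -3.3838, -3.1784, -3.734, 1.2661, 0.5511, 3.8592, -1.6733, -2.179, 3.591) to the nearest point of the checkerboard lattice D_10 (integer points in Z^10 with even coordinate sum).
(-1, -3, -3, -4, 1, 0, 4, -2, -2, 4)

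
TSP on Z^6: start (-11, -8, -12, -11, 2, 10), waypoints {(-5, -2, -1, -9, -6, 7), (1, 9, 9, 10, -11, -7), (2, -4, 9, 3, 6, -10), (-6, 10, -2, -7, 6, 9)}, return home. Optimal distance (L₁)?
246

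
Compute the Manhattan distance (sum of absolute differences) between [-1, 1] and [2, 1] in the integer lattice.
3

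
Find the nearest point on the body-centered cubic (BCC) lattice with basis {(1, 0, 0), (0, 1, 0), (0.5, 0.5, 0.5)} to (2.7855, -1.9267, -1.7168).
(3, -2, -2)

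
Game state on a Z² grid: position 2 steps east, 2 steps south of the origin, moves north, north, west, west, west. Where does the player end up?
(-1, 0)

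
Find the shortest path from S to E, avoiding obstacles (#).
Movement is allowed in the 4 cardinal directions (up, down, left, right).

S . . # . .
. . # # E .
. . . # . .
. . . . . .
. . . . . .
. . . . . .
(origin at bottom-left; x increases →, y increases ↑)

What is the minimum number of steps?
9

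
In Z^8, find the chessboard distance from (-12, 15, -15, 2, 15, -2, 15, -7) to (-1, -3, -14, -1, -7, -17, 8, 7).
22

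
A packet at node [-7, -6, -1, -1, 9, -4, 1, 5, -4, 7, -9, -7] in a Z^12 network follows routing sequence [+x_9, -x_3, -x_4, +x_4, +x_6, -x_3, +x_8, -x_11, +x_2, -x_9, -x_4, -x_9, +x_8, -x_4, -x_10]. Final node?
(-7, -5, -3, -3, 9, -3, 1, 7, -5, 6, -10, -7)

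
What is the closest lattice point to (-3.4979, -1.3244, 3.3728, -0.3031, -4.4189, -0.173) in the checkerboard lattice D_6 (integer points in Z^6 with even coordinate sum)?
(-4, -1, 3, 0, -4, 0)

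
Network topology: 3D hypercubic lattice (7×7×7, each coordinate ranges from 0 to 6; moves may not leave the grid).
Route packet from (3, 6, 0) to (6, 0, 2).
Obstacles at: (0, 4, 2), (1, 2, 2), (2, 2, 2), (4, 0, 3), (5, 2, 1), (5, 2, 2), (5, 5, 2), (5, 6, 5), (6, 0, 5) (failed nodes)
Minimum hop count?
11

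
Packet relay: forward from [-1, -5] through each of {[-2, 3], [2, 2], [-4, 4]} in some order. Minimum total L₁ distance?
18
(one optimal route: (-1, -5) → (2, 2) → (-2, 3) → (-4, 4))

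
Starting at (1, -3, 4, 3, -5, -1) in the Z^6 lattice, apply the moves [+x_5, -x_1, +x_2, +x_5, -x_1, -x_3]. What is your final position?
(-1, -2, 3, 3, -3, -1)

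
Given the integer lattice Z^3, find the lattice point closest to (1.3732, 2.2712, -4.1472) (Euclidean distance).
(1, 2, -4)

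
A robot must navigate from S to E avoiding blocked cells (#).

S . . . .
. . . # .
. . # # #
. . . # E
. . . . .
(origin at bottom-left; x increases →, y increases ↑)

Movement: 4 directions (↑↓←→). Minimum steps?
9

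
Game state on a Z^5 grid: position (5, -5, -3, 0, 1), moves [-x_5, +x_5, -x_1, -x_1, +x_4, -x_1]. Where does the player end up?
(2, -5, -3, 1, 1)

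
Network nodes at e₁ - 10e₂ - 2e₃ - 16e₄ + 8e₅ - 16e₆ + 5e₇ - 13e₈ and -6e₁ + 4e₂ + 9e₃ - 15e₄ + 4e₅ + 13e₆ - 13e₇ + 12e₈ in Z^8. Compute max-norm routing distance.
29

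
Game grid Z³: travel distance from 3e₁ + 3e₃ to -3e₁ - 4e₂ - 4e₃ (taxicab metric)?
17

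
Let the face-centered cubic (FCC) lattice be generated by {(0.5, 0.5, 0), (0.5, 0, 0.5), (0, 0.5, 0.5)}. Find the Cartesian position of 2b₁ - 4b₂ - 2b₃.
(-1, 0, -3)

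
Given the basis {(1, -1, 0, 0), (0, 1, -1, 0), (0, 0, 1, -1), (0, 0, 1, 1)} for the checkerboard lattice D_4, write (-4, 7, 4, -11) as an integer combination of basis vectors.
-4b₁ + 3b₂ + 9b₃ - 2b₄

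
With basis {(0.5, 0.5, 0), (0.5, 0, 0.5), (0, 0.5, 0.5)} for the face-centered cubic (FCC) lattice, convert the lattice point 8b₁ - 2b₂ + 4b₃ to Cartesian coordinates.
(3, 6, 1)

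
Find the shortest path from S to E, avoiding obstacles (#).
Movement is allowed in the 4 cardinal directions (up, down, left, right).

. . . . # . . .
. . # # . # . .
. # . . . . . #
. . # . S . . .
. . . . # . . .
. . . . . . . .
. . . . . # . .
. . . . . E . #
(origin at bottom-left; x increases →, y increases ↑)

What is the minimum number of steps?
7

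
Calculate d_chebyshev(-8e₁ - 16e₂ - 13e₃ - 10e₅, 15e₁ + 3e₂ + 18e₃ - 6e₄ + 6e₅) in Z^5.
31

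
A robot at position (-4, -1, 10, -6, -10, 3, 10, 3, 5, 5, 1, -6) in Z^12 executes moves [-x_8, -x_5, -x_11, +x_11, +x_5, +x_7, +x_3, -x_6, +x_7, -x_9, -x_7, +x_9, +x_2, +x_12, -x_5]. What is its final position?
(-4, 0, 11, -6, -11, 2, 11, 2, 5, 5, 1, -5)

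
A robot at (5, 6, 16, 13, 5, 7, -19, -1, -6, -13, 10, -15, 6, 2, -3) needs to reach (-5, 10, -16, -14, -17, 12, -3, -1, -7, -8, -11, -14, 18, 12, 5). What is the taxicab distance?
174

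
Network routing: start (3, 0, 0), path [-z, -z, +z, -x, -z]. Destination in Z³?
(2, 0, -2)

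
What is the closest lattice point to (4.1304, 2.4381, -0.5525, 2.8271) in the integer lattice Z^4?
(4, 2, -1, 3)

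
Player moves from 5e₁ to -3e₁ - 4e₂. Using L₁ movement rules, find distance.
12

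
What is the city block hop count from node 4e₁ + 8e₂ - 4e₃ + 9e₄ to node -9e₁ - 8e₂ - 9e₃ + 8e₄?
35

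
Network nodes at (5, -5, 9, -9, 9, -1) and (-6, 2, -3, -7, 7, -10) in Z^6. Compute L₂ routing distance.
20.0749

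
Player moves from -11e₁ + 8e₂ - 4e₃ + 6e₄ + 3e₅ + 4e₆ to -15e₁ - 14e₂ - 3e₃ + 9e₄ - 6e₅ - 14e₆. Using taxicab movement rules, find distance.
57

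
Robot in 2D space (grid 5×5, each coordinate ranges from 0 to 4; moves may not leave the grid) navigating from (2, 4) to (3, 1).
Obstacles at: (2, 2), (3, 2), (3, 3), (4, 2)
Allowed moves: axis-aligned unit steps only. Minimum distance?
6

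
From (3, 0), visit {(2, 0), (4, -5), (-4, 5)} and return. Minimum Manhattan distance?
36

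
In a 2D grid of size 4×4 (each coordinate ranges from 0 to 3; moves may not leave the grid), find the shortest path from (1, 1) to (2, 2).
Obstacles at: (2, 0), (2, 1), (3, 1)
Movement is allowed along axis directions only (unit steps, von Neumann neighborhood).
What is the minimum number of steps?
2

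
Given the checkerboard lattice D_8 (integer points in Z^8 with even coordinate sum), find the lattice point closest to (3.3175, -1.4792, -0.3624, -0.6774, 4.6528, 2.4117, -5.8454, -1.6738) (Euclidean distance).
(3, -1, 0, -1, 5, 2, -6, -2)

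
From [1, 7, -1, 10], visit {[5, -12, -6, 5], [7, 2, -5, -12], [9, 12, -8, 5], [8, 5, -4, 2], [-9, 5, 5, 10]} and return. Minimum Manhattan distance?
158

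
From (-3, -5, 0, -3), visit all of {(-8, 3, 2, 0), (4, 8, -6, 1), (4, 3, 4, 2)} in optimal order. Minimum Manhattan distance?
50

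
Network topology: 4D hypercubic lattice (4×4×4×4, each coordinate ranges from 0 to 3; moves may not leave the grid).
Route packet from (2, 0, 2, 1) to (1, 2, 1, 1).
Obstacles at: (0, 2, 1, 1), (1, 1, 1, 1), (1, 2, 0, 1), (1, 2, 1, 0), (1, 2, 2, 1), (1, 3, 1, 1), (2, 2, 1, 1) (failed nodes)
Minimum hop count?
6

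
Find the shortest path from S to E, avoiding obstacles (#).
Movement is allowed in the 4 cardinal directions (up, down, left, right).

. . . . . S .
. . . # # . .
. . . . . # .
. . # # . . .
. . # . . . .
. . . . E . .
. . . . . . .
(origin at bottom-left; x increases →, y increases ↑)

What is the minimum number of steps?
8
(one shortest path: (5, 6) → (6, 6) → (6, 5) → (6, 4) → (6, 3) → (5, 3) → (4, 3) → (4, 2) → (4, 1))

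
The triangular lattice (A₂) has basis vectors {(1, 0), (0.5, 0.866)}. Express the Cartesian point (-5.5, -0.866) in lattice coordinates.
-5b₁ - b₂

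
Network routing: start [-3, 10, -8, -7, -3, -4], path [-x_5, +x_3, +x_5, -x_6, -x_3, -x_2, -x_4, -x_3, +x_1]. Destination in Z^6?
(-2, 9, -9, -8, -3, -5)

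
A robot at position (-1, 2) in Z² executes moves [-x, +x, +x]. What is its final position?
(0, 2)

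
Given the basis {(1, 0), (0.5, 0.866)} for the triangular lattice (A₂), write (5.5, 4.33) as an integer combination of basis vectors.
3b₁ + 5b₂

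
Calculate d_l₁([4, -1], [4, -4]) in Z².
3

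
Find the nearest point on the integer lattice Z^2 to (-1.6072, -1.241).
(-2, -1)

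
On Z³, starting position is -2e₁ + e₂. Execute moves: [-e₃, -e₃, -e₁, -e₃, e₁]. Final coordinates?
(-2, 1, -3)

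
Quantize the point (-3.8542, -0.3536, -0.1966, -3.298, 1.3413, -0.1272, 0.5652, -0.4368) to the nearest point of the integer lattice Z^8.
(-4, 0, 0, -3, 1, 0, 1, 0)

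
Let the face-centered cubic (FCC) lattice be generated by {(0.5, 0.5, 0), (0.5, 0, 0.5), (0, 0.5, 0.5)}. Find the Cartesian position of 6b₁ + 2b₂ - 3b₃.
(4, 1.5, -0.5)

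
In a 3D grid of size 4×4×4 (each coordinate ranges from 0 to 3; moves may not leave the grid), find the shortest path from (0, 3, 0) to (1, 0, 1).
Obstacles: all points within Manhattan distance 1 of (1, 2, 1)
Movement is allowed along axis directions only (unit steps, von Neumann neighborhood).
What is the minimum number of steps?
5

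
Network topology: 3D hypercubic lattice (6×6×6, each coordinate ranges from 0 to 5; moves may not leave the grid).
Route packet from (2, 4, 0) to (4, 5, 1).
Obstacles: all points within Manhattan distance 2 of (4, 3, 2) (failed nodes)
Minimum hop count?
4
(one shortest path: (2, 4, 0) → (3, 4, 0) → (4, 4, 0) → (4, 5, 0) → (4, 5, 1))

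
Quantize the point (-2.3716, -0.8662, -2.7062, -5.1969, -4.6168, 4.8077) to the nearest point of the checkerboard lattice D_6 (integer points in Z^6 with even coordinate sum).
(-2, -1, -3, -5, -4, 5)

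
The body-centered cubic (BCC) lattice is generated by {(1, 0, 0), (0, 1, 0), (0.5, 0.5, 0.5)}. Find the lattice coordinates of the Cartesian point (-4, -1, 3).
-7b₁ - 4b₂ + 6b₃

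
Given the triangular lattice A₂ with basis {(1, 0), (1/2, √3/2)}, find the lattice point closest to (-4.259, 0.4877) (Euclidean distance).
(-4.5, 0.866)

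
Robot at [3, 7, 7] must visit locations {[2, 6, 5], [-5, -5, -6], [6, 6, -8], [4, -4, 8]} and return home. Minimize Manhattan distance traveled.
82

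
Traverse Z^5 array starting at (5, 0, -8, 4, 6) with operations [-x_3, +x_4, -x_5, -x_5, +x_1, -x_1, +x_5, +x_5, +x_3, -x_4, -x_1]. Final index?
(4, 0, -8, 4, 6)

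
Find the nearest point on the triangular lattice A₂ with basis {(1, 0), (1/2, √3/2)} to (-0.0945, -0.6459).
(-0.5, -0.866)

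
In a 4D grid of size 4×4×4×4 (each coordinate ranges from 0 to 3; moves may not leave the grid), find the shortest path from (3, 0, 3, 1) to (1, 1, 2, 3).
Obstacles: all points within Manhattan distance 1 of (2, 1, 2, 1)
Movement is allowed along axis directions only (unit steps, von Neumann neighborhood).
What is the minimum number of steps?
6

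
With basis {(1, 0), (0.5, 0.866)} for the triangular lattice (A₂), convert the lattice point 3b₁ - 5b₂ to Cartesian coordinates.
(0.5, -4.33)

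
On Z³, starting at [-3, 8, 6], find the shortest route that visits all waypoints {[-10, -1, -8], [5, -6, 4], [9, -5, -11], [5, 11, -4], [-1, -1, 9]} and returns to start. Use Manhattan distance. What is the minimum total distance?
128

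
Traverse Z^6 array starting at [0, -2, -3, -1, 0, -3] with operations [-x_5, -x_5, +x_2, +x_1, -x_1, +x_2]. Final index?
(0, 0, -3, -1, -2, -3)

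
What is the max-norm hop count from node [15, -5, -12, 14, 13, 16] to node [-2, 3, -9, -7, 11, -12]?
28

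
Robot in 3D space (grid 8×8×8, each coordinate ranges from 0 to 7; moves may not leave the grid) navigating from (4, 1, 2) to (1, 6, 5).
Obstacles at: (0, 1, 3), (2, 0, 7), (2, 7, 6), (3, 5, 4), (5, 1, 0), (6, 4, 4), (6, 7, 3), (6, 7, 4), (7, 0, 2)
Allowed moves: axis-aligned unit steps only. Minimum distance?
11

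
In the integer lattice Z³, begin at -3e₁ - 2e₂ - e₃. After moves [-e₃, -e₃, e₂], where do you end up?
(-3, -1, -3)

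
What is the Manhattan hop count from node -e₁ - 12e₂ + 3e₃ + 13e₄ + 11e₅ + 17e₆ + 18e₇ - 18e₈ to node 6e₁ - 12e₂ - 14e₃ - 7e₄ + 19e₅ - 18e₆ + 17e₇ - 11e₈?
95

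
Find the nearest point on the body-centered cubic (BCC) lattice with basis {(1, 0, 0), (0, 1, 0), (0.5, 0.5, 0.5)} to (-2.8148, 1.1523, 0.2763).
(-3, 1, 0)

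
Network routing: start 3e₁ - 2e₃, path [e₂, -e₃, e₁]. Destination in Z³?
(4, 1, -3)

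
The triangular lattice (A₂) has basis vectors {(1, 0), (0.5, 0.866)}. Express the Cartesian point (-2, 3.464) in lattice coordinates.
-4b₁ + 4b₂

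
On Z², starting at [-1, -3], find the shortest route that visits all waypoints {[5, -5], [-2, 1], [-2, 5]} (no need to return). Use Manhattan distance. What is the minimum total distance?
25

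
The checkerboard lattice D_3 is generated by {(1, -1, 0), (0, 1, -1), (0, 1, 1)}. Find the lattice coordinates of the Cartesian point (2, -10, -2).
2b₁ - 3b₂ - 5b₃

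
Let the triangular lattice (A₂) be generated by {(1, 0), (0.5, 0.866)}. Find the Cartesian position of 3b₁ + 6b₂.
(6, 5.196)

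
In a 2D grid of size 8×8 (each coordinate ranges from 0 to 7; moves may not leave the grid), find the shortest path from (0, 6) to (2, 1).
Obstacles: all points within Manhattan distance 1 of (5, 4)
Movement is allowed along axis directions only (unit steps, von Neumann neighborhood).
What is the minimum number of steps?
7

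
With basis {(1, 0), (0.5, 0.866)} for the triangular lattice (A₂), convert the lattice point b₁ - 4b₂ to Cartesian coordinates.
(-1, -3.464)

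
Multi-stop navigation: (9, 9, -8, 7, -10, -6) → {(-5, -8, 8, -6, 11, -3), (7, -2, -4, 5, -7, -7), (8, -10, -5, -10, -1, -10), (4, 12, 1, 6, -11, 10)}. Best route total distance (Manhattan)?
164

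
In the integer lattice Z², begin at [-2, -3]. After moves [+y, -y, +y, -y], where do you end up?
(-2, -3)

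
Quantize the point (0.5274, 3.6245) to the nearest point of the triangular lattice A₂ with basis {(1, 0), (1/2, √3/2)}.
(1, 3.464)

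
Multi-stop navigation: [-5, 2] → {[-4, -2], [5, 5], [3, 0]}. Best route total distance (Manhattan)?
21
(one optimal route: (-5, 2) → (-4, -2) → (3, 0) → (5, 5))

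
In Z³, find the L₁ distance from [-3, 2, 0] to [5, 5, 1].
12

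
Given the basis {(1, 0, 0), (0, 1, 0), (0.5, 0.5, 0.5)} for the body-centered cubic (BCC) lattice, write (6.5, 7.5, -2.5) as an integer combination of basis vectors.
9b₁ + 10b₂ - 5b₃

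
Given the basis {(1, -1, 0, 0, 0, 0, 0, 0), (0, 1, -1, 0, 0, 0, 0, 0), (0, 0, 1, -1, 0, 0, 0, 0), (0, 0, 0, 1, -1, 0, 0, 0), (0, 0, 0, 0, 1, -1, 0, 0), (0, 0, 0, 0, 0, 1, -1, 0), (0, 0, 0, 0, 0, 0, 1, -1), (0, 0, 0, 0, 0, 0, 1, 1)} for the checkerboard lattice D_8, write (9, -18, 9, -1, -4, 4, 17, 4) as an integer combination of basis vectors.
9b₁ - 9b₂ - b₄ - 5b₅ - b₆ + 6b₇ + 10b₈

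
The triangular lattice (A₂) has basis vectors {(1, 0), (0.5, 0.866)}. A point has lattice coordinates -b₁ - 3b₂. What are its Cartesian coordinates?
(-2.5, -2.598)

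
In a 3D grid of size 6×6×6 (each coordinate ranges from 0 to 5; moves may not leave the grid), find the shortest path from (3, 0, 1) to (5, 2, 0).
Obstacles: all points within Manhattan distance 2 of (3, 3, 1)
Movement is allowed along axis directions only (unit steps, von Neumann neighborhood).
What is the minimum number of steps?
5
(one shortest path: (3, 0, 1) → (4, 0, 1) → (5, 0, 1) → (5, 1, 1) → (5, 2, 1) → (5, 2, 0))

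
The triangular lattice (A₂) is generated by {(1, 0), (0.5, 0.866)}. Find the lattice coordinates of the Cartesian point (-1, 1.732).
-2b₁ + 2b₂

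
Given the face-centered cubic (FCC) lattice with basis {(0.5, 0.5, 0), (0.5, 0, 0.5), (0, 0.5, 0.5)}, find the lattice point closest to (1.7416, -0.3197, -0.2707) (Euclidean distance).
(2, -0.5, -0.5)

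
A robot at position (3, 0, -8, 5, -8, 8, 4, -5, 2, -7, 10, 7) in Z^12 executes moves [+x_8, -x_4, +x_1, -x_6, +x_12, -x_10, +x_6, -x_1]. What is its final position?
(3, 0, -8, 4, -8, 8, 4, -4, 2, -8, 10, 8)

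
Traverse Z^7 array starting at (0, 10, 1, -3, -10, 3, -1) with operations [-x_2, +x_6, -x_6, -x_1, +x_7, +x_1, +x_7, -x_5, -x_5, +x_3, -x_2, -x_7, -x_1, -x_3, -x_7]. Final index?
(-1, 8, 1, -3, -12, 3, -1)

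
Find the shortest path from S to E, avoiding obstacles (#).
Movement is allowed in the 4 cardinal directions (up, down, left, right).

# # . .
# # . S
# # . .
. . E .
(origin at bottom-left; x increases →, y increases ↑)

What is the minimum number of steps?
3
(one shortest path: (3, 2) → (2, 2) → (2, 1) → (2, 0))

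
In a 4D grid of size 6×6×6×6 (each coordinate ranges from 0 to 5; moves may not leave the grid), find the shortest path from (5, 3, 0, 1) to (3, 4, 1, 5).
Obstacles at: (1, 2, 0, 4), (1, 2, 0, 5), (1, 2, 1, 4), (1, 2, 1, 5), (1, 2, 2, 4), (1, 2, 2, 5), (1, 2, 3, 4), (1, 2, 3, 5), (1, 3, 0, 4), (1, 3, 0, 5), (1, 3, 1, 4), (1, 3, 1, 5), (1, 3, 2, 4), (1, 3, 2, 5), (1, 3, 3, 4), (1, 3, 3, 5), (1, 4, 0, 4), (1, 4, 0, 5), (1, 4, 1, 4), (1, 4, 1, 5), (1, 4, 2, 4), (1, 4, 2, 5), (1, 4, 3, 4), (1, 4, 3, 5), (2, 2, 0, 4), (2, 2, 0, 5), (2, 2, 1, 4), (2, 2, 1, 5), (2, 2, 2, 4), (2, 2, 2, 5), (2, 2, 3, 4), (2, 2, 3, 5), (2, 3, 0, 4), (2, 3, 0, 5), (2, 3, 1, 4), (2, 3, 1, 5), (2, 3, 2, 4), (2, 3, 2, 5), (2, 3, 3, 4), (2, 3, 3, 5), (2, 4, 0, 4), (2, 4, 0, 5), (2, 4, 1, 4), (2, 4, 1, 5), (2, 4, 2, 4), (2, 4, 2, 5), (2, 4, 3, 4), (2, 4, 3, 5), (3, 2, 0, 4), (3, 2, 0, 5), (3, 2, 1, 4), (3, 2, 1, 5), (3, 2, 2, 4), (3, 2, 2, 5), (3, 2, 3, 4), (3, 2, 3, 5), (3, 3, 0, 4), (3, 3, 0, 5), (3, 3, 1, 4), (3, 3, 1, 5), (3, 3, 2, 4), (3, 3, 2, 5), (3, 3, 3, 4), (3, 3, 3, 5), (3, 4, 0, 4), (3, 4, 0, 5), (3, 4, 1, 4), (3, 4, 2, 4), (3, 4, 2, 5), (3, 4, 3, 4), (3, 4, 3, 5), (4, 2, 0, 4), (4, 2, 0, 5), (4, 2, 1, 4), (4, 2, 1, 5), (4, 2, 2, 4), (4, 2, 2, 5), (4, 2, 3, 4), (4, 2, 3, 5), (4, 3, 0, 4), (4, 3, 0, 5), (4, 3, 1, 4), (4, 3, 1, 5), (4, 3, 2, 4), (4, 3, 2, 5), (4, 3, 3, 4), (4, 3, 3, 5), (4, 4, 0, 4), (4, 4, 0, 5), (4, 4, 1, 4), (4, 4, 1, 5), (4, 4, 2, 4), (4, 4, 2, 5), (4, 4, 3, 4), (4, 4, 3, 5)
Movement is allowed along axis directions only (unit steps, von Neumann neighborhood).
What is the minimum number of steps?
10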